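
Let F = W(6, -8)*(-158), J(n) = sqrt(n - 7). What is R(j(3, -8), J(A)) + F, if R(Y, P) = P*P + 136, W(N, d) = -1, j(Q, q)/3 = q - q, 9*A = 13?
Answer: 2596/9 ≈ 288.44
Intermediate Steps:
A = 13/9 (A = (1/9)*13 = 13/9 ≈ 1.4444)
j(Q, q) = 0 (j(Q, q) = 3*(q - q) = 3*0 = 0)
J(n) = sqrt(-7 + n)
R(Y, P) = 136 + P**2 (R(Y, P) = P**2 + 136 = 136 + P**2)
F = 158 (F = -1*(-158) = 158)
R(j(3, -8), J(A)) + F = (136 + (sqrt(-7 + 13/9))**2) + 158 = (136 + (sqrt(-50/9))**2) + 158 = (136 + (5*I*sqrt(2)/3)**2) + 158 = (136 - 50/9) + 158 = 1174/9 + 158 = 2596/9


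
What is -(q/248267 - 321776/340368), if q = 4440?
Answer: 699777931/754483413 ≈ 0.92749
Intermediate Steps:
-(q/248267 - 321776/340368) = -(4440/248267 - 321776/340368) = -(4440*(1/248267) - 321776*1/340368) = -(4440/248267 - 2873/3039) = -1*(-699777931/754483413) = 699777931/754483413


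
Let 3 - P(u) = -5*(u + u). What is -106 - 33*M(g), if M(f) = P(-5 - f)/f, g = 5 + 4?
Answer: 1189/3 ≈ 396.33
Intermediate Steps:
P(u) = 3 + 10*u (P(u) = 3 - (-5)*(u + u) = 3 - (-5)*2*u = 3 - (-10)*u = 3 + 10*u)
g = 9
M(f) = (-47 - 10*f)/f (M(f) = (3 + 10*(-5 - f))/f = (3 + (-50 - 10*f))/f = (-47 - 10*f)/f)
-106 - 33*M(g) = -106 - 33*(-10 - 47/9) = -106 - 33*(-137/9) = -106 + 1507/3 = 1189/3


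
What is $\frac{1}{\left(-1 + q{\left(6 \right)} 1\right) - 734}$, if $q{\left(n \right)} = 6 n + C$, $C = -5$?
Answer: $- \frac{1}{704} \approx -0.0014205$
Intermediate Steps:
$q{\left(n \right)} = -5 + 6 n$ ($q{\left(n \right)} = 6 n - 5 = -5 + 6 n$)
$\frac{1}{\left(-1 + q{\left(6 \right)} 1\right) - 734} = \frac{1}{\left(-1 + \left(-5 + 6 \cdot 6\right) 1\right) - 734} = \frac{1}{\left(-1 + \left(-5 + 36\right) 1\right) - 734} = \frac{1}{\left(-1 + 31 \cdot 1\right) - 734} = \frac{1}{\left(-1 + 31\right) - 734} = \frac{1}{30 - 734} = \frac{1}{-704} = - \frac{1}{704}$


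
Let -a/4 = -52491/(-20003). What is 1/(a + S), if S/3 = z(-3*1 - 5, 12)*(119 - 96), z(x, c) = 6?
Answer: 20003/8071278 ≈ 0.0024783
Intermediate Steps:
S = 414 (S = 3*(6*(119 - 96)) = 3*(6*23) = 3*138 = 414)
a = -209964/20003 (a = -(-209964)/(-20003) = -(-209964)*(-1)/20003 = -4*52491/20003 = -209964/20003 ≈ -10.497)
1/(a + S) = 1/(-209964/20003 + 414) = 1/(8071278/20003) = 20003/8071278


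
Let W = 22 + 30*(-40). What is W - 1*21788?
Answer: -22966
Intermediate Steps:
W = -1178 (W = 22 - 1200 = -1178)
W - 1*21788 = -1178 - 1*21788 = -1178 - 21788 = -22966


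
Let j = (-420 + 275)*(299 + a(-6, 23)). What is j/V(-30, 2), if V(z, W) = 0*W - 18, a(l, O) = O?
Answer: 23345/9 ≈ 2593.9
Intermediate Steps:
V(z, W) = -18 (V(z, W) = 0 - 18 = -18)
j = -46690 (j = (-420 + 275)*(299 + 23) = -145*322 = -46690)
j/V(-30, 2) = -46690/(-18) = -46690*(-1/18) = 23345/9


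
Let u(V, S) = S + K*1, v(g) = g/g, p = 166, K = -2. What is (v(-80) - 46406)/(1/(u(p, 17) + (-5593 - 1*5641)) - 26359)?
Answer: 520617695/295721622 ≈ 1.7605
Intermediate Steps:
v(g) = 1
u(V, S) = -2 + S (u(V, S) = S - 2*1 = S - 2 = -2 + S)
(v(-80) - 46406)/(1/(u(p, 17) + (-5593 - 1*5641)) - 26359) = (1 - 46406)/(1/((-2 + 17) + (-5593 - 1*5641)) - 26359) = -46405/(1/(15 + (-5593 - 5641)) - 26359) = -46405/(1/(15 - 11234) - 26359) = -46405/(1/(-11219) - 26359) = -46405/(-1/11219 - 26359) = -46405/(-295721622/11219) = -46405*(-11219/295721622) = 520617695/295721622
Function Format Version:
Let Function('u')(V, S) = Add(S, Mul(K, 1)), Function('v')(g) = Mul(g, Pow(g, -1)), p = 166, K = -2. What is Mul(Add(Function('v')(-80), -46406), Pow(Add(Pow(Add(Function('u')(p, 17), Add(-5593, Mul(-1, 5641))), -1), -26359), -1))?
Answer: Rational(520617695, 295721622) ≈ 1.7605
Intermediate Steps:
Function('v')(g) = 1
Function('u')(V, S) = Add(-2, S) (Function('u')(V, S) = Add(S, Mul(-2, 1)) = Add(S, -2) = Add(-2, S))
Mul(Add(Function('v')(-80), -46406), Pow(Add(Pow(Add(Function('u')(p, 17), Add(-5593, Mul(-1, 5641))), -1), -26359), -1)) = Mul(Add(1, -46406), Pow(Add(Pow(Add(Add(-2, 17), Add(-5593, Mul(-1, 5641))), -1), -26359), -1)) = Mul(-46405, Pow(Add(Pow(Add(15, Add(-5593, -5641)), -1), -26359), -1)) = Mul(-46405, Pow(Add(Pow(Add(15, -11234), -1), -26359), -1)) = Mul(-46405, Pow(Add(Pow(-11219, -1), -26359), -1)) = Mul(-46405, Pow(Add(Rational(-1, 11219), -26359), -1)) = Mul(-46405, Pow(Rational(-295721622, 11219), -1)) = Mul(-46405, Rational(-11219, 295721622)) = Rational(520617695, 295721622)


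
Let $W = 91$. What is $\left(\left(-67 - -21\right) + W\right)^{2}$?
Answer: $2025$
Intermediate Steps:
$\left(\left(-67 - -21\right) + W\right)^{2} = \left(\left(-67 - -21\right) + 91\right)^{2} = \left(\left(-67 + 21\right) + 91\right)^{2} = \left(-46 + 91\right)^{2} = 45^{2} = 2025$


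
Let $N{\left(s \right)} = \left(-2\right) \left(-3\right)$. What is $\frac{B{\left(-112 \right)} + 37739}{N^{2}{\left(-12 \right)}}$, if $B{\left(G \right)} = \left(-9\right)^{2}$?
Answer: $\frac{9455}{9} \approx 1050.6$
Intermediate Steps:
$N{\left(s \right)} = 6$
$B{\left(G \right)} = 81$
$\frac{B{\left(-112 \right)} + 37739}{N^{2}{\left(-12 \right)}} = \frac{81 + 37739}{6^{2}} = \frac{37820}{36} = 37820 \cdot \frac{1}{36} = \frac{9455}{9}$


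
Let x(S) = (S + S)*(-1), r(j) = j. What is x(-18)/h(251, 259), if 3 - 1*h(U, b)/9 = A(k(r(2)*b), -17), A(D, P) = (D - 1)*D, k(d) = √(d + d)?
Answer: -4132/1066053 - 8*√259/1066053 ≈ -0.0039968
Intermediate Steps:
k(d) = √2*√d (k(d) = √(2*d) = √2*√d)
x(S) = -2*S (x(S) = (2*S)*(-1) = -2*S)
A(D, P) = D*(-1 + D) (A(D, P) = (-1 + D)*D = D*(-1 + D))
h(U, b) = 27 - 18*√b*(-1 + 2*√b) (h(U, b) = 27 - 9*√2*√(2*b)*(-1 + √2*√(2*b)) = 27 - 9*√2*(√2*√b)*(-1 + √2*(√2*√b)) = 27 - 9*2*√b*(-1 + 2*√b) = 27 - 18*√b*(-1 + 2*√b))
x(-18)/h(251, 259) = (-2*(-18))/(27 - 36*259 + 18*√259) = 36/(27 - 9324 + 18*√259) = 36/(-9297 + 18*√259)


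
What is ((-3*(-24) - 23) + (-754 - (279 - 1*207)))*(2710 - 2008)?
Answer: -545454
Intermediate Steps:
((-3*(-24) - 23) + (-754 - (279 - 1*207)))*(2710 - 2008) = ((72 - 23) + (-754 - (279 - 207)))*702 = (49 + (-754 - 1*72))*702 = (49 + (-754 - 72))*702 = (49 - 826)*702 = -777*702 = -545454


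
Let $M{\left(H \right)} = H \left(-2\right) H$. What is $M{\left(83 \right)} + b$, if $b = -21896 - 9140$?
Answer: $-44814$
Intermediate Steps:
$M{\left(H \right)} = - 2 H^{2}$ ($M{\left(H \right)} = - 2 H H = - 2 H^{2}$)
$b = -31036$
$M{\left(83 \right)} + b = - 2 \cdot 83^{2} - 31036 = \left(-2\right) 6889 - 31036 = -13778 - 31036 = -44814$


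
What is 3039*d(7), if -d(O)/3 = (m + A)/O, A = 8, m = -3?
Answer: -45585/7 ≈ -6512.1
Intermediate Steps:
d(O) = -15/O (d(O) = -3*(-3 + 8)/O = -15/O)
3039*d(7) = 3039*(-15/7) = -45585/7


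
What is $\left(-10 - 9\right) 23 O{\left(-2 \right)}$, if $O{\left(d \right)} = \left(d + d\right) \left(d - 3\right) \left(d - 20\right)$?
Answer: $192280$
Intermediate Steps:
$O{\left(d \right)} = 2 d \left(-20 + d\right) \left(-3 + d\right)$ ($O{\left(d \right)} = 2 d \left(-3 + d\right) \left(d - 20\right) = 2 d \left(-3 + d\right) \left(-20 + d\right) = 2 d \left(-20 + d\right) \left(-3 + d\right)$)
$\left(-10 - 9\right) 23 O{\left(-2 \right)} = \left(-10 - 9\right) 23 \cdot 2 \left(-2\right) \left(60 + \left(-2\right)^{2} - -46\right) = \left(-10 - 9\right) 23 \cdot 2 \left(-2\right) \left(60 + 4 + 46\right) = \left(-19\right) 23 \cdot 2 \left(-2\right) 110 = \left(-437\right) \left(-440\right) = 192280$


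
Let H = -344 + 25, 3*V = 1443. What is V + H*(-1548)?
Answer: 494293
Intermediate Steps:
V = 481 (V = (⅓)*1443 = 481)
H = -319
V + H*(-1548) = 481 - 319*(-1548) = 481 + 493812 = 494293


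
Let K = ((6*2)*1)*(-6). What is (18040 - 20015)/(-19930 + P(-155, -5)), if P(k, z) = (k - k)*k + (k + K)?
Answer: 1975/20157 ≈ 0.097981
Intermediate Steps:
K = -72 (K = (12*1)*(-6) = 12*(-6) = -72)
P(k, z) = -72 + k (P(k, z) = (k - k)*k + (k - 72) = 0*k + (-72 + k) = 0 + (-72 + k) = -72 + k)
(18040 - 20015)/(-19930 + P(-155, -5)) = (18040 - 20015)/(-19930 + (-72 - 155)) = -1975/(-19930 - 227) = -1975/(-20157) = -1975*(-1/20157) = 1975/20157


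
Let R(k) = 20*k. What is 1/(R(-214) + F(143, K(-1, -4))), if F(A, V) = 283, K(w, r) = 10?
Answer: -1/3997 ≈ -0.00025019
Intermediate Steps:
1/(R(-214) + F(143, K(-1, -4))) = 1/(20*(-214) + 283) = 1/(-4280 + 283) = 1/(-3997) = -1/3997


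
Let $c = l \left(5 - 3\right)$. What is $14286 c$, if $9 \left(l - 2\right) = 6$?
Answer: $76192$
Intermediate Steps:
$l = \frac{8}{3}$ ($l = 2 + \frac{1}{9} \cdot 6 = 2 + \frac{2}{3} = \frac{8}{3} \approx 2.6667$)
$c = \frac{16}{3}$ ($c = \frac{8 \left(5 - 3\right)}{3} = \frac{8}{3} \cdot 2 = \frac{16}{3} \approx 5.3333$)
$14286 c = 14286 \cdot \frac{16}{3} = 76192$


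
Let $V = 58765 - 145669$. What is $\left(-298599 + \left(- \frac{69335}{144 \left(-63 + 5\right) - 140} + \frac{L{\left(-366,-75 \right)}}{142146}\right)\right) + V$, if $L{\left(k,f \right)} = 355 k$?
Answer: $- \frac{77555566036691}{201183972} \approx -3.855 \cdot 10^{5}$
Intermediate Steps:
$V = -86904$ ($V = 58765 - 145669 = -86904$)
$\left(-298599 + \left(- \frac{69335}{144 \left(-63 + 5\right) - 140} + \frac{L{\left(-366,-75 \right)}}{142146}\right)\right) + V = \left(-298599 - \left(\frac{69335}{144 \left(-63 + 5\right) - 140} - \frac{355 \left(-366\right)}{142146}\right)\right) - 86904 = \left(-298599 - \left(\frac{21655}{23691} + \frac{69335}{144 \left(-58\right) - 140}\right)\right) - 86904 = \left(-298599 - \left(\frac{21655}{23691} + \frac{69335}{-8352 - 140}\right)\right) - 86904 = \left(-298599 - \left(\frac{21655}{23691} + \frac{69335}{-8492}\right)\right) - 86904 = \left(-298599 - - \frac{1458721225}{201183972}\right) - 86904 = \left(-298599 + \left(\frac{69335}{8492} - \frac{21655}{23691}\right)\right) - 86904 = \left(-298599 + \frac{1458721225}{201183972}\right) - 86904 = - \frac{60071874134003}{201183972} - 86904 = - \frac{77555566036691}{201183972}$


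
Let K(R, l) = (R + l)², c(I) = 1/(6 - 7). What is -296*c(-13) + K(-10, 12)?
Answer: 300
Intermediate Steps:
c(I) = -1 (c(I) = 1/(-1) = -1)
-296*c(-13) + K(-10, 12) = -296*(-1) + (-10 + 12)² = 296 + 2² = 296 + 4 = 300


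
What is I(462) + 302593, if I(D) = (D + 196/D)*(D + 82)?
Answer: 18287009/33 ≈ 5.5415e+5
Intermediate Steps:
I(D) = (82 + D)*(D + 196/D) (I(D) = (D + 196/D)*(82 + D) = (82 + D)*(D + 196/D))
I(462) + 302593 = (196 + 462² + 82*462 + 16072/462) + 302593 = (196 + 213444 + 37884 + 16072*(1/462)) + 302593 = (196 + 213444 + 37884 + 1148/33) + 302593 = 8301440/33 + 302593 = 18287009/33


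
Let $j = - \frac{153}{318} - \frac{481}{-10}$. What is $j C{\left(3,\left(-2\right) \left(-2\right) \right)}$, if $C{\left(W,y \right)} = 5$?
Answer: $\frac{12619}{53} \approx 238.09$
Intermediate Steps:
$j = \frac{12619}{265}$ ($j = \left(-153\right) \frac{1}{318} - - \frac{481}{10} = - \frac{51}{106} + \frac{481}{10} = \frac{12619}{265} \approx 47.619$)
$j C{\left(3,\left(-2\right) \left(-2\right) \right)} = \frac{12619}{265} \cdot 5 = \frac{12619}{53}$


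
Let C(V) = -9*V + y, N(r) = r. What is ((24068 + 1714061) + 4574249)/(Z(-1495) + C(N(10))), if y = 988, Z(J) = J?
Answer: -2104126/199 ≈ -10574.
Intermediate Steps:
C(V) = 988 - 9*V (C(V) = -9*V + 988 = 988 - 9*V)
((24068 + 1714061) + 4574249)/(Z(-1495) + C(N(10))) = ((24068 + 1714061) + 4574249)/(-1495 + (988 - 9*10)) = (1738129 + 4574249)/(-1495 + (988 - 90)) = 6312378/(-1495 + 898) = 6312378/(-597) = 6312378*(-1/597) = -2104126/199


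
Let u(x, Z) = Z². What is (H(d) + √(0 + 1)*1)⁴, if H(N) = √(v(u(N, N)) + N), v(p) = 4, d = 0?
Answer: 81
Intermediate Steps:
H(N) = √(4 + N)
(H(d) + √(0 + 1)*1)⁴ = (√(4 + 0) + √(0 + 1)*1)⁴ = (√4 + √1*1)⁴ = (2 + 1*1)⁴ = (2 + 1)⁴ = 3⁴ = 81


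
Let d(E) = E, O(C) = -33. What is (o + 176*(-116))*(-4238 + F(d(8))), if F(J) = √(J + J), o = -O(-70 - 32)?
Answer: 86301622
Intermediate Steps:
o = 33 (o = -1*(-33) = 33)
F(J) = √2*√J (F(J) = √(2*J) = √2*√J)
(o + 176*(-116))*(-4238 + F(d(8))) = (33 + 176*(-116))*(-4238 + √2*√8) = (33 - 20416)*(-4238 + √2*(2*√2)) = -20383*(-4238 + 4) = -20383*(-4234) = 86301622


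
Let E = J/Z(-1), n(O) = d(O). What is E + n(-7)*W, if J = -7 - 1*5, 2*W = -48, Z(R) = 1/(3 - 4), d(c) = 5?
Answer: -108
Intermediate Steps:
Z(R) = -1 (Z(R) = 1/(-1) = -1)
n(O) = 5
W = -24 (W = (½)*(-48) = -24)
J = -12 (J = -7 - 5 = -12)
E = 12 (E = -12/(-1) = -12*(-1) = 12)
E + n(-7)*W = 12 + 5*(-24) = 12 - 120 = -108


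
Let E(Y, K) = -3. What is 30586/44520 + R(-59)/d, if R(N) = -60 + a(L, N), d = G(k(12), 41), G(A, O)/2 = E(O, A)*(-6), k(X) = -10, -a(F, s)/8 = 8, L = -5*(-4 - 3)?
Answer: -184141/66780 ≈ -2.7574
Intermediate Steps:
L = 35 (L = -5*(-7) = 35)
a(F, s) = -64 (a(F, s) = -8*8 = -64)
G(A, O) = 36 (G(A, O) = 2*(-3*(-6)) = 2*18 = 36)
d = 36
R(N) = -124 (R(N) = -60 - 64 = -124)
30586/44520 + R(-59)/d = 30586/44520 - 124/36 = 30586*(1/44520) - 124*1/36 = 15293/22260 - 31/9 = -184141/66780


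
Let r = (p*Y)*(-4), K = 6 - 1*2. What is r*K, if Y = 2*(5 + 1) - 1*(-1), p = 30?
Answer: -6240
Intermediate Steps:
Y = 13 (Y = 2*6 + 1 = 12 + 1 = 13)
K = 4 (K = 6 - 2 = 4)
r = -1560 (r = (30*13)*(-4) = 390*(-4) = -1560)
r*K = -1560*4 = -6240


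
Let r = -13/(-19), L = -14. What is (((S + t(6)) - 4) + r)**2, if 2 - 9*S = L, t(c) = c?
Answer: 582169/29241 ≈ 19.909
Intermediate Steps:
S = 16/9 (S = 2/9 - 1/9*(-14) = 2/9 + 14/9 = 16/9 ≈ 1.7778)
r = 13/19 (r = -13*(-1/19) = 13/19 ≈ 0.68421)
(((S + t(6)) - 4) + r)**2 = (((16/9 + 6) - 4) + 13/19)**2 = ((70/9 - 4) + 13/19)**2 = (34/9 + 13/19)**2 = (763/171)**2 = 582169/29241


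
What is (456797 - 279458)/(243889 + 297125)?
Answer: 59113/180338 ≈ 0.32779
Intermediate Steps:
(456797 - 279458)/(243889 + 297125) = 177339/541014 = 177339*(1/541014) = 59113/180338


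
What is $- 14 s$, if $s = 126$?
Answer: $-1764$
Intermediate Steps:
$- 14 s = \left(-14\right) 126 = -1764$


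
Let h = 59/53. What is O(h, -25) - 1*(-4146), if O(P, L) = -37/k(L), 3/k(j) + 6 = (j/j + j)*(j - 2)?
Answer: -3772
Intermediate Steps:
h = 59/53 (h = 59*(1/53) = 59/53 ≈ 1.1132)
k(j) = 3/(-6 + (1 + j)*(-2 + j)) (k(j) = 3/(-6 + (j/j + j)*(j - 2)) = 3/(-6 + (1 + j)*(-2 + j)))
O(P, L) = 296/3 - 37*L**2/3 + 37*L/3 (O(P, L) = -(-296/3 - 37*L/3 + 37*L**2/3) = -37*(-8/3 - L/3 + L**2/3) = 296/3 - 37*L**2/3 + 37*L/3)
O(h, -25) - 1*(-4146) = (296/3 - 37/3*(-25)**2 + (37/3)*(-25)) - 1*(-4146) = (296/3 - 37/3*625 - 925/3) + 4146 = (296/3 - 23125/3 - 925/3) + 4146 = -7918 + 4146 = -3772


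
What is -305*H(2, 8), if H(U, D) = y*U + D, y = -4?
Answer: 0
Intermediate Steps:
H(U, D) = D - 4*U (H(U, D) = -4*U + D = D - 4*U)
-305*H(2, 8) = -305*(8 - 4*2) = -305*(8 - 8) = -305*0 = 0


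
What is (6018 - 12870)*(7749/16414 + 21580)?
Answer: -1213564123194/8207 ≈ -1.4787e+8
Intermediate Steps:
(6018 - 12870)*(7749/16414 + 21580) = -6852*(7749*(1/16414) + 21580) = -6852*(7749/16414 + 21580) = -6852*354221869/16414 = -1213564123194/8207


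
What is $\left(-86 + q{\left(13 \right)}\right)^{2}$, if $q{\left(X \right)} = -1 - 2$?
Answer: $7921$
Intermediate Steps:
$q{\left(X \right)} = -3$ ($q{\left(X \right)} = -1 - 2 = -3$)
$\left(-86 + q{\left(13 \right)}\right)^{2} = \left(-86 - 3\right)^{2} = \left(-89\right)^{2} = 7921$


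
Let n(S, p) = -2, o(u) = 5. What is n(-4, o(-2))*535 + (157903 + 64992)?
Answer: 221825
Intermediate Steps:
n(-4, o(-2))*535 + (157903 + 64992) = -2*535 + (157903 + 64992) = -1070 + 222895 = 221825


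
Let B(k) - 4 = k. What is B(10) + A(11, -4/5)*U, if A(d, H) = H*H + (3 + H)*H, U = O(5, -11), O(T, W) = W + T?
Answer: 518/25 ≈ 20.720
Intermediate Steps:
B(k) = 4 + k
O(T, W) = T + W
U = -6 (U = 5 - 11 = -6)
A(d, H) = H**2 + H*(3 + H)
B(10) + A(11, -4/5)*U = (4 + 10) + ((-4/5)*(3 + 2*(-4/5)))*(-6) = 14 + ((-4*1/5)*(3 + 2*(-4*1/5)))*(-6) = 14 - 4*(3 + 2*(-4/5))/5*(-6) = 14 - 4*(3 - 8/5)/5*(-6) = 14 - 4/5*7/5*(-6) = 14 - 28/25*(-6) = 14 + 168/25 = 518/25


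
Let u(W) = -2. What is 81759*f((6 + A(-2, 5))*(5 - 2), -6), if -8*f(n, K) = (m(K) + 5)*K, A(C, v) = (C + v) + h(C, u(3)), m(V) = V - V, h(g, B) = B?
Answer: 1226385/4 ≈ 3.0660e+5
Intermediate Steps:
m(V) = 0
A(C, v) = -2 + C + v (A(C, v) = (C + v) - 2 = -2 + C + v)
f(n, K) = -5*K/8 (f(n, K) = -(0 + 5)*K/8 = -5*K/8)
81759*f((6 + A(-2, 5))*(5 - 2), -6) = 81759*(-5/8*(-6)) = 81759*(15/4) = 1226385/4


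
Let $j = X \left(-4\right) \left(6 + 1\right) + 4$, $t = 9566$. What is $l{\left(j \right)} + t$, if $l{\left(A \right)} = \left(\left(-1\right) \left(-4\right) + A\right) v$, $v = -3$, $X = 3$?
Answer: $9794$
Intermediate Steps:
$j = -80$ ($j = 3 \left(-4\right) \left(6 + 1\right) + 4 = \left(-12\right) 7 + 4 = -84 + 4 = -80$)
$l{\left(A \right)} = -12 - 3 A$ ($l{\left(A \right)} = \left(\left(-1\right) \left(-4\right) + A\right) \left(-3\right) = \left(4 + A\right) \left(-3\right) = -12 - 3 A$)
$l{\left(j \right)} + t = \left(-12 - -240\right) + 9566 = \left(-12 + 240\right) + 9566 = 228 + 9566 = 9794$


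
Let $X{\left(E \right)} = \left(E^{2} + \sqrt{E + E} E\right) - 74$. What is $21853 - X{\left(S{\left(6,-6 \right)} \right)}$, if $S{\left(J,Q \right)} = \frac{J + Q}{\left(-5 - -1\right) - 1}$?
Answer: $21927$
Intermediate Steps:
$S{\left(J,Q \right)} = - \frac{J}{5} - \frac{Q}{5}$ ($S{\left(J,Q \right)} = \frac{J + Q}{\left(-5 + 1\right) - 1} = \frac{J + Q}{-4 - 1} = \frac{J + Q}{-5} = \left(J + Q\right) \left(- \frac{1}{5}\right) = - \frac{J}{5} - \frac{Q}{5}$)
$X{\left(E \right)} = -74 + E^{2} + \sqrt{2} E^{\frac{3}{2}}$ ($X{\left(E \right)} = \left(E^{2} + \sqrt{2 E} E\right) - 74 = \left(E^{2} + \sqrt{2} \sqrt{E} E\right) - 74 = \left(E^{2} + \sqrt{2} E^{\frac{3}{2}}\right) - 74 = -74 + E^{2} + \sqrt{2} E^{\frac{3}{2}}$)
$21853 - X{\left(S{\left(6,-6 \right)} \right)} = 21853 - \left(-74 + \left(\left(- \frac{1}{5}\right) 6 - - \frac{6}{5}\right)^{2} + \sqrt{2} \left(\left(- \frac{1}{5}\right) 6 - - \frac{6}{5}\right)^{\frac{3}{2}}\right) = 21853 - \left(-74 + \left(- \frac{6}{5} + \frac{6}{5}\right)^{2} + \sqrt{2} \left(- \frac{6}{5} + \frac{6}{5}\right)^{\frac{3}{2}}\right) = 21853 - \left(-74 + 0^{2} + \sqrt{2} \cdot 0^{\frac{3}{2}}\right) = 21853 - \left(-74 + 0 + \sqrt{2} \cdot 0\right) = 21853 - \left(-74 + 0 + 0\right) = 21853 - -74 = 21853 + 74 = 21927$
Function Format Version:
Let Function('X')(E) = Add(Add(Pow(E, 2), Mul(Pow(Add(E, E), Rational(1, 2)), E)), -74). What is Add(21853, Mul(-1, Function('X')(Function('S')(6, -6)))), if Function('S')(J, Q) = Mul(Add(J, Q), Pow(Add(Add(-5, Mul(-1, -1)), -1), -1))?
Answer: 21927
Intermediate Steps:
Function('S')(J, Q) = Add(Mul(Rational(-1, 5), J), Mul(Rational(-1, 5), Q)) (Function('S')(J, Q) = Mul(Add(J, Q), Pow(Add(Add(-5, 1), -1), -1)) = Mul(Add(J, Q), Pow(Add(-4, -1), -1)) = Mul(Add(J, Q), Pow(-5, -1)) = Mul(Add(J, Q), Rational(-1, 5)) = Add(Mul(Rational(-1, 5), J), Mul(Rational(-1, 5), Q)))
Function('X')(E) = Add(-74, Pow(E, 2), Mul(Pow(2, Rational(1, 2)), Pow(E, Rational(3, 2)))) (Function('X')(E) = Add(Add(Pow(E, 2), Mul(Pow(Mul(2, E), Rational(1, 2)), E)), -74) = Add(Add(Pow(E, 2), Mul(Mul(Pow(2, Rational(1, 2)), Pow(E, Rational(1, 2))), E)), -74) = Add(Add(Pow(E, 2), Mul(Pow(2, Rational(1, 2)), Pow(E, Rational(3, 2)))), -74) = Add(-74, Pow(E, 2), Mul(Pow(2, Rational(1, 2)), Pow(E, Rational(3, 2)))))
Add(21853, Mul(-1, Function('X')(Function('S')(6, -6)))) = Add(21853, Mul(-1, Add(-74, Pow(Add(Mul(Rational(-1, 5), 6), Mul(Rational(-1, 5), -6)), 2), Mul(Pow(2, Rational(1, 2)), Pow(Add(Mul(Rational(-1, 5), 6), Mul(Rational(-1, 5), -6)), Rational(3, 2)))))) = Add(21853, Mul(-1, Add(-74, Pow(Add(Rational(-6, 5), Rational(6, 5)), 2), Mul(Pow(2, Rational(1, 2)), Pow(Add(Rational(-6, 5), Rational(6, 5)), Rational(3, 2)))))) = Add(21853, Mul(-1, Add(-74, Pow(0, 2), Mul(Pow(2, Rational(1, 2)), Pow(0, Rational(3, 2)))))) = Add(21853, Mul(-1, Add(-74, 0, Mul(Pow(2, Rational(1, 2)), 0)))) = Add(21853, Mul(-1, Add(-74, 0, 0))) = Add(21853, Mul(-1, -74)) = Add(21853, 74) = 21927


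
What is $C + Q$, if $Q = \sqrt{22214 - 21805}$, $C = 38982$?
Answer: $38982 + \sqrt{409} \approx 39002.0$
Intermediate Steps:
$Q = \sqrt{409} \approx 20.224$
$C + Q = 38982 + \sqrt{409}$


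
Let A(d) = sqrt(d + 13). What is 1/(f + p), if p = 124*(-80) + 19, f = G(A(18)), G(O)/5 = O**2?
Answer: -1/9746 ≈ -0.00010261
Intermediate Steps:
A(d) = sqrt(13 + d)
G(O) = 5*O**2
f = 155 (f = 5*(sqrt(13 + 18))**2 = 5*(sqrt(31))**2 = 5*31 = 155)
p = -9901 (p = -9920 + 19 = -9901)
1/(f + p) = 1/(155 - 9901) = 1/(-9746) = -1/9746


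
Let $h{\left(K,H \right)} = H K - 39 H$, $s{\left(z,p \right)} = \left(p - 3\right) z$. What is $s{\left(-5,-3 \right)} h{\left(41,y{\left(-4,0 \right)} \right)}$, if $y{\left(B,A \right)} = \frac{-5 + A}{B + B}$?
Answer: $\frac{75}{2} \approx 37.5$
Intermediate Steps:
$y{\left(B,A \right)} = \frac{-5 + A}{2 B}$
$s{\left(z,p \right)} = z \left(-3 + p\right)$ ($s{\left(z,p \right)} = \left(-3 + p\right) z = z \left(-3 + p\right)$)
$h{\left(K,H \right)} = - 39 H + H K$
$s{\left(-5,-3 \right)} h{\left(41,y{\left(-4,0 \right)} \right)} = - 5 \left(-3 - 3\right) \frac{-5 + 0}{2 \left(-4\right)} \left(-39 + 41\right) = \left(-5\right) \left(-6\right) \frac{1}{2} \left(- \frac{1}{4}\right) \left(-5\right) 2 = 30 \cdot \frac{5}{8} \cdot 2 = 30 \cdot \frac{5}{4} = \frac{75}{2}$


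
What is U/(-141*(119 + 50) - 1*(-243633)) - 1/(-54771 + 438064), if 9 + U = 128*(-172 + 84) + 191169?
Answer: 17238164431/21062333643 ≈ 0.81844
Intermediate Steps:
U = 179896 (U = -9 + (128*(-172 + 84) + 191169) = -9 + (128*(-88) + 191169) = -9 + (-11264 + 191169) = -9 + 179905 = 179896)
U/(-141*(119 + 50) - 1*(-243633)) - 1/(-54771 + 438064) = 179896/(-141*(119 + 50) - 1*(-243633)) - 1/(-54771 + 438064) = 179896/(-141*169 + 243633) - 1/383293 = 179896/(-23829 + 243633) - 1*1/383293 = 179896/219804 - 1/383293 = 179896*(1/219804) - 1/383293 = 44974/54951 - 1/383293 = 17238164431/21062333643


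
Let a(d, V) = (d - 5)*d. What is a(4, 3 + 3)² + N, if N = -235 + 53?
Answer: -166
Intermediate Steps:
a(d, V) = d*(-5 + d) (a(d, V) = (-5 + d)*d = d*(-5 + d))
N = -182
a(4, 3 + 3)² + N = (4*(-5 + 4))² - 182 = (4*(-1))² - 182 = (-4)² - 182 = 16 - 182 = -166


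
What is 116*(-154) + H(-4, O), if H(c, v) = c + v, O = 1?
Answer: -17867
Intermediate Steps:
116*(-154) + H(-4, O) = 116*(-154) + (-4 + 1) = -17864 - 3 = -17867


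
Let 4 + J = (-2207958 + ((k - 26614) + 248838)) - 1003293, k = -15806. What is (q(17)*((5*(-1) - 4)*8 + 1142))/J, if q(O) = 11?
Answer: -1070/273167 ≈ -0.0039170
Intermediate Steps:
J = -3004837 (J = -4 + ((-2207958 + ((-15806 - 26614) + 248838)) - 1003293) = -4 + ((-2207958 + (-42420 + 248838)) - 1003293) = -4 + ((-2207958 + 206418) - 1003293) = -4 + (-2001540 - 1003293) = -4 - 3004833 = -3004837)
(q(17)*((5*(-1) - 4)*8 + 1142))/J = (11*((5*(-1) - 4)*8 + 1142))/(-3004837) = (11*((-5 - 4)*8 + 1142))*(-1/3004837) = (11*(-9*8 + 1142))*(-1/3004837) = (11*(-72 + 1142))*(-1/3004837) = (11*1070)*(-1/3004837) = 11770*(-1/3004837) = -1070/273167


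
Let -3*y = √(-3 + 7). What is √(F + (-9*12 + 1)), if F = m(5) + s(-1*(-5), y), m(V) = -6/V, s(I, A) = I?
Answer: 2*I*√645/5 ≈ 10.159*I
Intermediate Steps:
y = -⅔ (y = -√(-3 + 7)/3 = -√4/3 = -⅓*2 = -⅔ ≈ -0.66667)
F = 19/5 (F = -6/5 - 1*(-5) = -6*⅕ + 5 = -6/5 + 5 = 19/5 ≈ 3.8000)
√(F + (-9*12 + 1)) = √(19/5 + (-9*12 + 1)) = √(19/5 + (-108 + 1)) = √(19/5 - 107) = √(-516/5) = 2*I*√645/5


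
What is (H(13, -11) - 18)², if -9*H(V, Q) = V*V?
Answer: 109561/81 ≈ 1352.6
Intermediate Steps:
H(V, Q) = -V²/9 (H(V, Q) = -V*V/9 = -V²/9)
(H(13, -11) - 18)² = (-⅑*13² - 18)² = (-⅑*169 - 18)² = (-169/9 - 18)² = (-331/9)² = 109561/81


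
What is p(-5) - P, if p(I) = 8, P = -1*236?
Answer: 244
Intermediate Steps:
P = -236
p(-5) - P = 8 - 1*(-236) = 8 + 236 = 244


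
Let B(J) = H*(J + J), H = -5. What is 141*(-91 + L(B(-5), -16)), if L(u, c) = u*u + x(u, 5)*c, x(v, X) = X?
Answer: 328389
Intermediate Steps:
B(J) = -10*J (B(J) = -5*(J + J) = -10*J)
L(u, c) = u**2 + 5*c (L(u, c) = u*u + 5*c = u**2 + 5*c)
141*(-91 + L(B(-5), -16)) = 141*(-91 + ((-10*(-5))**2 + 5*(-16))) = 141*(-91 + (50**2 - 80)) = 141*(-91 + (2500 - 80)) = 141*(-91 + 2420) = 141*2329 = 328389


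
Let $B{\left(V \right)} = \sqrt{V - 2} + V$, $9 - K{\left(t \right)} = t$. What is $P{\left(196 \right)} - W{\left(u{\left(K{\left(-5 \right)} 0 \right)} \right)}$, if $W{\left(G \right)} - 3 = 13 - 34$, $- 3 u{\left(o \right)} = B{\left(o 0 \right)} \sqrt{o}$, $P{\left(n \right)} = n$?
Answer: $214$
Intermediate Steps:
$K{\left(t \right)} = 9 - t$
$B{\left(V \right)} = V + \sqrt{-2 + V}$ ($B{\left(V \right)} = \sqrt{-2 + V} + V = V + \sqrt{-2 + V}$)
$u{\left(o \right)} = - \frac{i \sqrt{2} \sqrt{o}}{3}$ ($u{\left(o \right)} = - \frac{\left(o 0 + \sqrt{-2 + o 0}\right) \sqrt{o}}{3} = - \frac{\left(0 + \sqrt{-2 + 0}\right) \sqrt{o}}{3} = - \frac{\left(0 + \sqrt{-2}\right) \sqrt{o}}{3} = - \frac{\left(0 + i \sqrt{2}\right) \sqrt{o}}{3} = - \frac{i \sqrt{2} \sqrt{o}}{3}$)
$W{\left(G \right)} = -18$ ($W{\left(G \right)} = 3 + \left(13 - 34\right) = 3 - 21 = -18$)
$P{\left(196 \right)} - W{\left(u{\left(K{\left(-5 \right)} 0 \right)} \right)} = 196 - -18 = 196 + 18 = 214$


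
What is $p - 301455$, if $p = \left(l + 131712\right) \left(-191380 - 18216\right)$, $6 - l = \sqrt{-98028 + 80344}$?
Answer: $-27607867383 + 419192 i \sqrt{4421} \approx -2.7608 \cdot 10^{10} + 2.7872 \cdot 10^{7} i$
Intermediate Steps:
$l = 6 - 2 i \sqrt{4421}$ ($l = 6 - \sqrt{-98028 + 80344} = 6 - \sqrt{-17684} = 6 - 2 i \sqrt{4421} \approx 6.0 - 132.98 i$)
$p = -27607565928 + 419192 i \sqrt{4421}$ ($p = \left(\left(6 - 2 i \sqrt{4421}\right) + 131712\right) \left(-191380 - 18216\right) = \left(131718 - 2 i \sqrt{4421}\right) \left(-209596\right) = -27607565928 + 419192 i \sqrt{4421} \approx -2.7608 \cdot 10^{10} + 2.7872 \cdot 10^{7} i$)
$p - 301455 = \left(-27607565928 + 419192 i \sqrt{4421}\right) - 301455 = -27607867383 + 419192 i \sqrt{4421}$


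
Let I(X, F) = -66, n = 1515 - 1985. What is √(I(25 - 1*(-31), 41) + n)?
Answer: 2*I*√134 ≈ 23.152*I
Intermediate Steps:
n = -470
√(I(25 - 1*(-31), 41) + n) = √(-66 - 470) = √(-536) = 2*I*√134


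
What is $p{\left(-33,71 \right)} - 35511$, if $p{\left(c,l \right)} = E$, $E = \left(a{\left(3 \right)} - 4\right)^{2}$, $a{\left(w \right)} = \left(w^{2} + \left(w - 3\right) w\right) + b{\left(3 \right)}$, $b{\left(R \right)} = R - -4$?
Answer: $-35367$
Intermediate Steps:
$b{\left(R \right)} = 4 + R$ ($b{\left(R \right)} = R + 4 = 4 + R$)
$a{\left(w \right)} = 7 + w^{2} + w \left(-3 + w\right)$ ($a{\left(w \right)} = \left(w^{2} + \left(w - 3\right) w\right) + \left(4 + 3\right) = \left(w^{2} + \left(-3 + w\right) w\right) + 7 = \left(w^{2} + w \left(-3 + w\right)\right) + 7 = 7 + w^{2} + w \left(-3 + w\right)$)
$E = 144$ ($E = \left(\left(7 - 9 + 2 \cdot 3^{2}\right) - 4\right)^{2} = \left(\left(7 - 9 + 2 \cdot 9\right) - 4\right)^{2} = \left(\left(7 - 9 + 18\right) - 4\right)^{2} = \left(16 - 4\right)^{2} = 12^{2} = 144$)
$p{\left(c,l \right)} = 144$
$p{\left(-33,71 \right)} - 35511 = 144 - 35511 = -35367$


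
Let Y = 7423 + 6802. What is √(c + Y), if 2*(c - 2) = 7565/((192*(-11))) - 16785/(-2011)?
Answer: √16042721164955958/1061808 ≈ 119.29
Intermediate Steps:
c = 37225633/8494464 (c = 2 + (7565/((192*(-11))) - 16785/(-2011))/2 = 2 + (7565/(-2112) - 16785*(-1/2011))/2 = 2 + (7565*(-1/2112) + 16785/2011)/2 = 2 + (-7565/2112 + 16785/2011)/2 = 2 + (½)*(20236705/4247232) = 2 + 20236705/8494464 = 37225633/8494464 ≈ 4.3823)
Y = 14225
√(c + Y) = √(37225633/8494464 + 14225) = √(120870976033/8494464) = √16042721164955958/1061808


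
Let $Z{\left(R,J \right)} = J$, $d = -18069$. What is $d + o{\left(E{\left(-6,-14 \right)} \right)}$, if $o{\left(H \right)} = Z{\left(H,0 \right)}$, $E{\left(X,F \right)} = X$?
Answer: $-18069$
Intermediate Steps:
$o{\left(H \right)} = 0$
$d + o{\left(E{\left(-6,-14 \right)} \right)} = -18069 + 0 = -18069$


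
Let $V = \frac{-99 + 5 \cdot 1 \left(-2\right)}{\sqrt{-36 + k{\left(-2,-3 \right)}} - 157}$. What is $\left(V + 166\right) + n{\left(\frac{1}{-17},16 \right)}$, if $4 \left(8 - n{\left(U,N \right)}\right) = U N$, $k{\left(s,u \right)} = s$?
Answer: $\frac{73413815}{419679} + \frac{109 i \sqrt{38}}{24687} \approx 174.93 + 0.027218 i$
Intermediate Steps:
$n{\left(U,N \right)} = 8 - \frac{N U}{4}$ ($n{\left(U,N \right)} = 8 - \frac{U N}{4} = 8 - \frac{N U}{4}$)
$V = - \frac{109}{-157 + i \sqrt{38}}$ ($V = \frac{-99 + 5 \cdot 1 \left(-2\right)}{\sqrt{-36 - 2} - 157} = \frac{-99 + 5 \left(-2\right)}{\sqrt{-38} - 157} = \frac{-99 - 10}{i \sqrt{38} - 157} = - \frac{109}{-157 + i \sqrt{38}} \approx 0.6932 + 0.027218 i$)
$\left(V + 166\right) + n{\left(\frac{1}{-17},16 \right)} = \left(\left(\frac{17113}{24687} + \frac{109 i \sqrt{38}}{24687}\right) + 166\right) + \left(8 - \frac{4}{-17}\right) = \left(\frac{4115155}{24687} + \frac{109 i \sqrt{38}}{24687}\right) + \left(8 - 4 \left(- \frac{1}{17}\right)\right) = \left(\frac{4115155}{24687} + \frac{109 i \sqrt{38}}{24687}\right) + \left(8 + \frac{4}{17}\right) = \left(\frac{4115155}{24687} + \frac{109 i \sqrt{38}}{24687}\right) + \frac{140}{17} = \frac{73413815}{419679} + \frac{109 i \sqrt{38}}{24687}$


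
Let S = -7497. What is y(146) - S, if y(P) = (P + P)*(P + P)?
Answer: 92761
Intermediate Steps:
y(P) = 4*P² (y(P) = (2*P)*(2*P) = 4*P²)
y(146) - S = 4*146² - 1*(-7497) = 4*21316 + 7497 = 85264 + 7497 = 92761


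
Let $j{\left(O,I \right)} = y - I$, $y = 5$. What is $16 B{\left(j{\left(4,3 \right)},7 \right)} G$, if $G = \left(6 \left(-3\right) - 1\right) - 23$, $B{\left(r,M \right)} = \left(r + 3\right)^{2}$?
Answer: $-16800$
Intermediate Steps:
$j{\left(O,I \right)} = 5 - I$
$B{\left(r,M \right)} = \left(3 + r\right)^{2}$
$G = -42$ ($G = \left(-18 - 1\right) - 23 = -19 - 23 = -42$)
$16 B{\left(j{\left(4,3 \right)},7 \right)} G = 16 \left(3 + \left(5 - 3\right)\right)^{2} \left(-42\right) = 16 \left(3 + 2\right)^{2} \left(-42\right) = 16 \cdot 5^{2} \left(-42\right) = 16 \cdot 25 \left(-42\right) = 400 \left(-42\right) = -16800$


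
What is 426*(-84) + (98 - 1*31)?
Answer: -35717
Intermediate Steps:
426*(-84) + (98 - 1*31) = -35784 + (98 - 31) = -35784 + 67 = -35717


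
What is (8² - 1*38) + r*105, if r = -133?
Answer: -13939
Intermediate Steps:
(8² - 1*38) + r*105 = (8² - 1*38) - 133*105 = (64 - 38) - 13965 = 26 - 13965 = -13939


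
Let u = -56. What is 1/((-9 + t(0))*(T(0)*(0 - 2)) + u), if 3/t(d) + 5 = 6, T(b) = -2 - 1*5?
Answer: -1/140 ≈ -0.0071429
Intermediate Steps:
T(b) = -7 (T(b) = -2 - 5 = -7)
t(d) = 3 (t(d) = 3/(-5 + 6) = 3/1 = 3*1 = 3)
1/((-9 + t(0))*(T(0)*(0 - 2)) + u) = 1/((-9 + 3)*(-7*(0 - 2)) - 56) = 1/(-(-42)*(-2) - 56) = 1/(-6*14 - 56) = 1/(-84 - 56) = 1/(-140) = -1/140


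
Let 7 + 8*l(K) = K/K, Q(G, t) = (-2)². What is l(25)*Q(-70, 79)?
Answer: -3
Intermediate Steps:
Q(G, t) = 4
l(K) = -¾ (l(K) = -7/8 + (K/K)/8 = -7/8 + (⅛)*1 = -7/8 + ⅛ = -¾)
l(25)*Q(-70, 79) = -¾*4 = -3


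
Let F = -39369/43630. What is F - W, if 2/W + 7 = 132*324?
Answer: -1683545069/1865662430 ≈ -0.90238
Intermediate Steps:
W = 2/42761 (W = 2/(-7 + 132*324) = 2/(-7 + 42768) = 2/42761 ≈ 4.6772e-5)
F = -39369/43630 (F = -39369*1/43630 = -39369/43630 ≈ -0.90234)
F - W = -39369/43630 - 1*2/42761 = -39369/43630 - 2/42761 = -1683545069/1865662430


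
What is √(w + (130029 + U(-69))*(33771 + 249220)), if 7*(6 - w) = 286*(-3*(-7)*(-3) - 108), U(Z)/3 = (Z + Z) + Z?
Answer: 2*√448611002427/7 ≈ 1.9137e+5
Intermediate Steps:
U(Z) = 9*Z (U(Z) = 3*((Z + Z) + Z) = 3*(2*Z + Z) = 3*(3*Z) = 9*Z)
w = 48948/7 (w = 6 - 286*(-3*(-7)*(-3) - 108)/7 = 6 - 286*(21*(-3) - 108)/7 = 6 - 286*(-63 - 108)/7 = 6 - 286*(-171)/7 = 6 - ⅐*(-48906) = 6 + 48906/7 = 48948/7 ≈ 6992.6)
√(w + (130029 + U(-69))*(33771 + 249220)) = √(48948/7 + (130029 + 9*(-69))*(33771 + 249220)) = √(48948/7 + (130029 - 621)*282991) = √(48948/7 + 129408*282991) = √(48948/7 + 36621299328) = √(256349144244/7) = 2*√448611002427/7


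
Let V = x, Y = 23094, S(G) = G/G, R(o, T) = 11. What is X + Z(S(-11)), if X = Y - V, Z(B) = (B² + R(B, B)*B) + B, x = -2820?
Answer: 25927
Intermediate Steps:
S(G) = 1
V = -2820
Z(B) = B² + 12*B (Z(B) = (B² + 11*B) + B = B² + 12*B)
X = 25914 (X = 23094 - 1*(-2820) = 23094 + 2820 = 25914)
X + Z(S(-11)) = 25914 + 1*(12 + 1) = 25914 + 1*13 = 25914 + 13 = 25927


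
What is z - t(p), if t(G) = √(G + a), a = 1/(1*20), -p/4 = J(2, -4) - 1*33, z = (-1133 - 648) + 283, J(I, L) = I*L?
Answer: -1498 - √16405/10 ≈ -1510.8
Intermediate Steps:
z = -1498 (z = -1781 + 283 = -1498)
p = 164 (p = -4*(2*(-4) - 1*33) = -4*(-8 - 33) = -4*(-41) = 164)
a = 1/20 ≈ 0.050000
t(G) = √(1/20 + G) (t(G) = √(G + 1/20) = √(1/20 + G))
z - t(p) = -1498 - √(5 + 100*164)/10 = -1498 - √(5 + 16400)/10 = -1498 - √16405/10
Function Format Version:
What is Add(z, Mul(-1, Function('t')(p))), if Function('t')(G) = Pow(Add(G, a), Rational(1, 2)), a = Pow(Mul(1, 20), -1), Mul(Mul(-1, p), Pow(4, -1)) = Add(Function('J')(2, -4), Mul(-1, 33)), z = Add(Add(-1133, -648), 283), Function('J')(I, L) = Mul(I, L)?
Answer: Add(-1498, Mul(Rational(-1, 10), Pow(16405, Rational(1, 2)))) ≈ -1510.8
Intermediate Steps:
z = -1498 (z = Add(-1781, 283) = -1498)
p = 164 (p = Mul(-4, Add(Mul(2, -4), Mul(-1, 33))) = Mul(-4, Add(-8, -33)) = Mul(-4, -41) = 164)
a = Rational(1, 20) (a = Pow(20, -1) = Rational(1, 20) ≈ 0.050000)
Function('t')(G) = Pow(Add(Rational(1, 20), G), Rational(1, 2)) (Function('t')(G) = Pow(Add(G, Rational(1, 20)), Rational(1, 2)) = Pow(Add(Rational(1, 20), G), Rational(1, 2)))
Add(z, Mul(-1, Function('t')(p))) = Add(-1498, Mul(-1, Mul(Rational(1, 10), Pow(Add(5, Mul(100, 164)), Rational(1, 2))))) = Add(-1498, Mul(-1, Mul(Rational(1, 10), Pow(Add(5, 16400), Rational(1, 2))))) = Add(-1498, Mul(-1, Mul(Rational(1, 10), Pow(16405, Rational(1, 2))))) = Add(-1498, Mul(Rational(-1, 10), Pow(16405, Rational(1, 2))))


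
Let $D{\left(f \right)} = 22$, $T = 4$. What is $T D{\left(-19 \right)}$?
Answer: $88$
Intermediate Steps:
$T D{\left(-19 \right)} = 4 \cdot 22 = 88$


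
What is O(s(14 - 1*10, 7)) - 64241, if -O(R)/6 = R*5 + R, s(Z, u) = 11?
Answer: -64637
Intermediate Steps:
O(R) = -36*R (O(R) = -6*(R*5 + R) = -6*(5*R + R) = -36*R)
O(s(14 - 1*10, 7)) - 64241 = -36*11 - 64241 = -396 - 64241 = -64637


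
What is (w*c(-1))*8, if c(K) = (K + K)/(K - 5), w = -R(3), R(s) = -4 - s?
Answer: 56/3 ≈ 18.667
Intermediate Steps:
w = 7 (w = -(-4 - 1*3) = -(-4 - 3) = -1*(-7) = 7)
c(K) = 2*K/(-5 + K) (c(K) = (2*K)/(-5 + K) = 2*K/(-5 + K))
(w*c(-1))*8 = (7*(2*(-1)/(-5 - 1)))*8 = (7*(2*(-1)/(-6)))*8 = (7*(2*(-1)*(-1/6)))*8 = (7*(1/3))*8 = (7/3)*8 = 56/3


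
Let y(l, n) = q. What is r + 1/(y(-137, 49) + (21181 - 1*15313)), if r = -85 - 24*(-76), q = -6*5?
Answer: 10152283/5838 ≈ 1739.0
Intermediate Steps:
q = -30
y(l, n) = -30
r = 1739 (r = -85 + 1824 = 1739)
r + 1/(y(-137, 49) + (21181 - 1*15313)) = 1739 + 1/(-30 + (21181 - 1*15313)) = 1739 + 1/(-30 + (21181 - 15313)) = 1739 + 1/(-30 + 5868) = 1739 + 1/5838 = 10152283/5838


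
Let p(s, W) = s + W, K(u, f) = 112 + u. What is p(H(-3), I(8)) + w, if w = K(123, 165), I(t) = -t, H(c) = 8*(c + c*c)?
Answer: 275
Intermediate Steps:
H(c) = 8*c + 8*c² (H(c) = 8*(c + c²) = 8*c + 8*c²)
p(s, W) = W + s
w = 235 (w = 112 + 123 = 235)
p(H(-3), I(8)) + w = (-1*8 + 8*(-3)*(1 - 3)) + 235 = (-8 + 8*(-3)*(-2)) + 235 = (-8 + 48) + 235 = 40 + 235 = 275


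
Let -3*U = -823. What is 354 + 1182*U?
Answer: 324616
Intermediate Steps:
U = 823/3 (U = -1/3*(-823) = 823/3 ≈ 274.33)
354 + 1182*U = 354 + 1182*(823/3) = 354 + 324262 = 324616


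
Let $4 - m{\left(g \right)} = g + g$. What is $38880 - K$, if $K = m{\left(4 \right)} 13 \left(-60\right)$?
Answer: $35760$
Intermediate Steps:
$m{\left(g \right)} = 4 - 2 g$ ($m{\left(g \right)} = 4 - \left(g + g\right) = 4 - 2 g$)
$K = 3120$ ($K = \left(4 - 8\right) 13 \left(-60\right) = \left(-4\right) 13 \left(-60\right) = \left(-52\right) \left(-60\right) = 3120$)
$38880 - K = 38880 - 3120 = 35760$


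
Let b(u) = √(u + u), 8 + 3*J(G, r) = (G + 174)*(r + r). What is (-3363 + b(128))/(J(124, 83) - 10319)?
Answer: -10041/18503 ≈ -0.54267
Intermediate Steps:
J(G, r) = -8/3 + 2*r*(174 + G)/3 (J(G, r) = -8/3 + ((G + 174)*(r + r))/3 = -8/3 + ((174 + G)*(2*r))/3 = -8/3 + (2*r*(174 + G))/3 = -8/3 + 2*r*(174 + G)/3)
b(u) = √2*√u (b(u) = √(2*u) = √2*√u)
(-3363 + b(128))/(J(124, 83) - 10319) = (-3363 + √2*√128)/((-8/3 + 116*83 + (⅔)*124*83) - 10319) = (-3363 + √2*(8*√2))/((-8/3 + 9628 + 20584/3) - 10319) = (-3363 + 16)/(49460/3 - 10319) = -3347/18503/3 = -3347*3/18503 = -10041/18503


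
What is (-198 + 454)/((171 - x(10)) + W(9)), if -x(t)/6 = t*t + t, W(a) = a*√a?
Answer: 128/429 ≈ 0.29837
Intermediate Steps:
W(a) = a^(3/2)
x(t) = -6*t - 6*t² (x(t) = -6*(t*t + t) = -6*(t² + t) = -6*(t + t²) = -6*t - 6*t²)
(-198 + 454)/((171 - x(10)) + W(9)) = (-198 + 454)/((171 - (-6)*10*(1 + 10)) + 9^(3/2)) = 256/((171 - (-6)*10*11) + 27) = 256/((171 - 1*(-660)) + 27) = 256/((171 + 660) + 27) = 256/(831 + 27) = 256/858 = 256*(1/858) = 128/429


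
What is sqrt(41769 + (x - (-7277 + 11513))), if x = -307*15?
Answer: 28*sqrt(42) ≈ 181.46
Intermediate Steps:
x = -4605
sqrt(41769 + (x - (-7277 + 11513))) = sqrt(41769 + (-4605 - (-7277 + 11513))) = sqrt(41769 + (-4605 - 1*4236)) = sqrt(41769 + (-4605 - 4236)) = sqrt(41769 - 8841) = sqrt(32928) = 28*sqrt(42)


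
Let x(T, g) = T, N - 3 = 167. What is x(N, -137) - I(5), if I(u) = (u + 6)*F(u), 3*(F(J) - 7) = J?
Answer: 224/3 ≈ 74.667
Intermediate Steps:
N = 170 (N = 3 + 167 = 170)
F(J) = 7 + J/3
I(u) = (6 + u)*(7 + u/3) (I(u) = (u + 6)*(7 + u/3) = (6 + u)*(7 + u/3))
x(N, -137) - I(5) = 170 - (6 + 5)*(21 + 5)/3 = 170 - 11*26/3 = 170 - 1*286/3 = 170 - 286/3 = 224/3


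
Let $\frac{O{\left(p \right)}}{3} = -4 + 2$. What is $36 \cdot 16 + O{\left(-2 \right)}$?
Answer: $570$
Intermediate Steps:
$O{\left(p \right)} = -6$ ($O{\left(p \right)} = 3 \left(-4 + 2\right) = 3 \left(-2\right) = -6$)
$36 \cdot 16 + O{\left(-2 \right)} = 36 \cdot 16 - 6 = 576 - 6 = 570$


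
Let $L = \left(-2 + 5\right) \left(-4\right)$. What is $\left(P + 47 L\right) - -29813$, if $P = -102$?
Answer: $29147$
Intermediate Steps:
$L = -12$ ($L = 3 \left(-4\right) = -12$)
$\left(P + 47 L\right) - -29813 = \left(-102 + 47 \left(-12\right)\right) - -29813 = \left(-102 - 564\right) + 29813 = -666 + 29813 = 29147$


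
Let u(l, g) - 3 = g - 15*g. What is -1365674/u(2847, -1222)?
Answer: -1365674/17111 ≈ -79.813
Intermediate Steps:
u(l, g) = 3 - 14*g (u(l, g) = 3 + (g - 15*g) = 3 - 14*g)
-1365674/u(2847, -1222) = -1365674/(3 - 14*(-1222)) = -1365674/(3 + 17108) = -1365674/17111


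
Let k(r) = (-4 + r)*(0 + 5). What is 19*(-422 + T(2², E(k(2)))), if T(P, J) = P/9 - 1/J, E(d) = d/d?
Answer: -72257/9 ≈ -8028.6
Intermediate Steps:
k(r) = -20 + 5*r (k(r) = (-4 + r)*5 = -20 + 5*r)
E(d) = 1
T(P, J) = -1/J + P/9 (T(P, J) = P*(⅑) - 1/J = P/9 - 1/J = -1/J + P/9)
19*(-422 + T(2², E(k(2)))) = 19*(-422 + (-1/1 + (⅑)*2²)) = 19*(-422 + (-1*1 + (⅑)*4)) = 19*(-422 + (-1 + 4/9)) = 19*(-422 - 5/9) = 19*(-3803/9) = -72257/9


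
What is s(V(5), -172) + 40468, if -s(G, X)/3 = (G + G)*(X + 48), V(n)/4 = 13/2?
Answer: 59812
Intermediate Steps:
V(n) = 26 (V(n) = 4*(13/2) = 26)
s(G, X) = -6*G*(48 + X) (s(G, X) = -3*(G + G)*(X + 48) = -3*2*G*(48 + X) = -6*G*(48 + X))
s(V(5), -172) + 40468 = -6*26*(48 - 172) + 40468 = -6*26*(-124) + 40468 = 19344 + 40468 = 59812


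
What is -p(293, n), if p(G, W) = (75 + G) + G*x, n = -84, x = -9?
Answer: 2269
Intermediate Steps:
p(G, W) = 75 - 8*G (p(G, W) = (75 + G) + G*(-9) = (75 + G) - 9*G = 75 - 8*G)
-p(293, n) = -(75 - 8*293) = -(75 - 2344) = -1*(-2269) = 2269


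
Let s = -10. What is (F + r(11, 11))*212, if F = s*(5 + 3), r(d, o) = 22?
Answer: -12296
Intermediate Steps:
F = -80 (F = -10*(5 + 3) = -10*8 = -80)
(F + r(11, 11))*212 = (-80 + 22)*212 = -58*212 = -12296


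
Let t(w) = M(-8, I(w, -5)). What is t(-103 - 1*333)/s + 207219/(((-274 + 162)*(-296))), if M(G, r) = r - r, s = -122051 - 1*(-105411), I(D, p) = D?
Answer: 207219/33152 ≈ 6.2506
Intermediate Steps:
s = -16640 (s = -122051 + 105411 = -16640)
M(G, r) = 0
t(w) = 0
t(-103 - 1*333)/s + 207219/(((-274 + 162)*(-296))) = 0/(-16640) + 207219/(((-274 + 162)*(-296))) = 0*(-1/16640) + 207219/((-112*(-296))) = 0 + 207219/33152 = 207219/33152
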